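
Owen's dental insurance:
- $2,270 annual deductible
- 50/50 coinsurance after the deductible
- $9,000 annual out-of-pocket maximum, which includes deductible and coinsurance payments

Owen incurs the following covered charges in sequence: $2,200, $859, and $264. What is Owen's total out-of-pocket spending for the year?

Claim 1 — $2,200: entire amount goes to the deductible. Patient pays $2,200; OOP now $2,200.
Claim 2 — $859: deductible takes $70, $789 remains; 50% of $789 = $394.50. Patient pays $464.50; OOP now $2,664.50.
Claim 3 — $264: deductible met; 50% of $264 = $132. Patient pays $132; OOP now $2,796.50.
Summing the patient's payments: $2,200 + $464.50 + $132 = $2,796.50.

$2,796.50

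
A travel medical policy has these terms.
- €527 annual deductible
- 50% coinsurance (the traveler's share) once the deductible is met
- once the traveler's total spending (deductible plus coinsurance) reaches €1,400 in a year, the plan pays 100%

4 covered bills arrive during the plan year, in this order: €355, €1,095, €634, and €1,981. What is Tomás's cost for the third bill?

€317

Claim 1 — €355: fully absorbed by the deductible. Traveler owes €355 (running OOP €355).
Claim 2 — €1,095: €172 finishes the deductible; €923 goes to coinsurance; coinsurance €923 × 50% = €461.50. Cost to traveler: €633.50. OOP to date €988.50.
Claim 3 — €634: 50% coinsurance on €634 = €317. Cost to traveler: €317. OOP to date €1,305.50.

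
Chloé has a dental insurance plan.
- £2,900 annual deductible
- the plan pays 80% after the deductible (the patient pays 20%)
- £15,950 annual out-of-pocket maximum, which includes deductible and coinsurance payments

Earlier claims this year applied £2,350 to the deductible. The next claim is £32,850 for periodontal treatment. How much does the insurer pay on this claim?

£25,840

Deductible still to meet: £2,900 − £2,350 = £550.
The remaining £32,300 (= £32,850 − £550) moves to coinsurance.
20% of £32,300 = £6,460 falls to the patient.
That puts the patient's cost at £550 + £6,460 = £7,010 before any cap.
Year-to-date out-of-pocket becomes £2,350 + £7,010 = £9,360, still under the £15,950 maximum, so no cap applies.
The plan picks up £32,850 − £7,010 = £25,840.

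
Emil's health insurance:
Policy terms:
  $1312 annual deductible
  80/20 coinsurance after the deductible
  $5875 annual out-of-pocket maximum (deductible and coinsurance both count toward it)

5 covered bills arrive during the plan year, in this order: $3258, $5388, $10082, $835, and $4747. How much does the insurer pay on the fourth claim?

Claim 1 ($3258): $1312 to deductible, leaving $1946; 20% of $1946 = $389.20. Patient owes $1701.20 (running OOP $1701.20). Plan pays $3258 − $1701.20 = $1556.80.
Claim 2 ($5388): deductible met; 20% of $5388 = $1077.60. Patient pays $1077.60; OOP now $2778.80. Insurer: $5388 − $1077.60 = $4310.40.
Claim 3 ($10082): deductible met; 20% of $10082 = $2016.40. Patient owes $2016.40 (running OOP $4795.20). Insurer: $10082 − $2016.40 = $8065.60.
Claim 4 ($835): deductible met; 20% of $835 = $167. Patient pays $167; OOP now $4962.20. Insurer: $835 − $167 = $668.

$668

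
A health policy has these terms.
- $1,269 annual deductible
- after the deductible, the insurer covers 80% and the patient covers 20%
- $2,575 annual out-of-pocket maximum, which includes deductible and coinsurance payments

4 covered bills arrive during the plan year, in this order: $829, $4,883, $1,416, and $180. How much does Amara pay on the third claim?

$283.20

Bill 1, $829: entire amount goes to the deductible. Patient owes $829 (running OOP $829).
Bill 2, $4,883: $440 to deductible, leaving $4,443; coinsurance $4,443 × 20% = $888.60. Patient pays $1,328.60; OOP now $2,157.60.
Bill 3, $1,416: 20% coinsurance on $1,416 = $283.20. Patient pays $283.20; OOP now $2,440.80.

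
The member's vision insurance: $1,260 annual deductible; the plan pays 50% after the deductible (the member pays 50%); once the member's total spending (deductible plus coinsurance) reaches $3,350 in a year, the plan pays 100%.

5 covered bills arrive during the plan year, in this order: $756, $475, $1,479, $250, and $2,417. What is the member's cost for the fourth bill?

Bill 1, $756: all of it applies to the deductible. Member owes $756 (running OOP $756).
Bill 2, $475: all of it applies to the deductible. Member owes $475 (running OOP $1,231).
Bill 3, $1,479: $29 to deductible, leaving $1,450; member's 50% is $725. Member pays $754; OOP now $1,985.
Bill 4, $250: 50% coinsurance on $250 = $125. Cost to member: $125. OOP to date $2,110.

$125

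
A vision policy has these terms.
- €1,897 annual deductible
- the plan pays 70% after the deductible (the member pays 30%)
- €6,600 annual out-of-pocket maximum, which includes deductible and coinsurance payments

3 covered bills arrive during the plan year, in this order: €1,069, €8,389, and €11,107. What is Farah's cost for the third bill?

Claim 1 — €1,069: entire amount goes to the deductible. Cost to member: €1,069. OOP to date €1,069.
Claim 2 — €8,389: deductible takes €828, €7,561 remains; 30% of €7,561 = €2,268.30. Member owes €3,096.30 (running OOP €4,165.30).
Claim 3 — €11,107: 30% coinsurance on €11,107 = €3,332.10. Adding that to €4,165.30 gives €7,497.40, past the €6,600 cap; member pays only €6,600 − €4,165.30 = €2,434.70.

€2,434.70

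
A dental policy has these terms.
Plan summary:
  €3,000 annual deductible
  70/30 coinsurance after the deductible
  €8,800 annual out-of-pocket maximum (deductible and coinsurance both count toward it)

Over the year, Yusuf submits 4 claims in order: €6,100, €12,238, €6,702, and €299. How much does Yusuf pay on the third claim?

Bill 1, €6,100: €3,000 to deductible, leaving €3,100; 30% of €3,100 = €930. Patient pays €3,930; OOP now €3,930.
Bill 2, €12,238: 30% coinsurance on €12,238 = €3,671.40. Cost to patient: €3,671.40. OOP to date €7,601.40.
Bill 3, €6,702: deductible already satisfied, so patient's share is 30% × €6,702 = €2,010.60. OOP would hit €9,612 > €8,800, so the cap limits the patient to €8,800 − €7,601.40 = €1,198.60.

€1,198.60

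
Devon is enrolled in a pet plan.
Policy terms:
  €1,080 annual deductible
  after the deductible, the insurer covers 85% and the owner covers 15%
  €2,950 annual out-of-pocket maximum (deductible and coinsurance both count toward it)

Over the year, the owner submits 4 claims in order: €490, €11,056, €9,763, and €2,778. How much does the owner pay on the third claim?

#1 (€490): all of it applies to the deductible. Owner owes €490 (running OOP €490).
#2 (€11,056): deductible takes €590, €10,466 remains; coinsurance €10,466 × 15% = €1,569.90. Cost to owner: €2,159.90. OOP to date €2,649.90.
#3 (€9,763): deductible met; 15% of €9,763 = €1,464.45. OOP would hit €4,114.35 > €2,950, so the cap limits the owner to €2,950 − €2,649.90 = €300.10.

€300.10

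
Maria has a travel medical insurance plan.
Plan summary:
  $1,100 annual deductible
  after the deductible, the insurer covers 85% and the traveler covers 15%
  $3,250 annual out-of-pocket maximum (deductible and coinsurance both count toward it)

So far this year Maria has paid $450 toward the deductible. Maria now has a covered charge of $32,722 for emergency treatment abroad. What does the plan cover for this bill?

$450 of the $1,100 deductible is already met, leaving $650.
The remaining $32,072 (= $32,722 − $650) moves to coinsurance.
Coinsurance: $32,072 × 15% = $4,810.80.
Traveler responsibility before any cap: $650 + $4,810.80 = $5,460.80.
Adding $5,460.80 to the $450 already spent would give $5,910.80, which exceeds the $3,250 cap; the traveler pays just $3,250 − $450 = $2,800.
The insurer covers the remainder: $32,722 − $2,800 = $29,922.

$29,922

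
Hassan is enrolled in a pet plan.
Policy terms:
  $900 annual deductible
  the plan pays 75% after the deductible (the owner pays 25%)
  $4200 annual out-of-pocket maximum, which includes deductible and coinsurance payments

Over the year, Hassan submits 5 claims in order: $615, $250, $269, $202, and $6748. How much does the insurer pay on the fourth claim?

#1 ($615): fully absorbed by the deductible. Owner pays $615; OOP now $615. Plan pays $615 − $615 = $0.
#2 ($250): all of it applies to the deductible. Owner pays $250; OOP now $865. Plan pays $250 − $250 = $0.
#3 ($269): $35 to deductible, leaving $234; coinsurance $234 × 25% = $58.50. Owner pays $93.50; OOP now $958.50. Plan pays $269 − $93.50 = $175.50.
#4 ($202): deductible already satisfied, so owner's share is 25% × $202 = $50.50. Cost to owner: $50.50. OOP to date $1009. Plan pays $202 − $50.50 = $151.50.

$151.50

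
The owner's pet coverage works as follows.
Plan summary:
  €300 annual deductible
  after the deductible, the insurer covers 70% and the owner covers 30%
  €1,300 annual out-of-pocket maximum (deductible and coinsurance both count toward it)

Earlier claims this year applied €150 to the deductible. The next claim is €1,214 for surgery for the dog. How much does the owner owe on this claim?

Remaining deductible: €300 − €150 = €150.
After the €150 deductible portion, €1,214 − €150 = €1,064 is subject to coinsurance.
30% of €1,064 = €319.20 falls to the owner.
That puts the owner's cost at €150 + €319.20 = €469.20 before any cap.
Year-to-date out-of-pocket becomes €150 + €469.20 = €619.20, still under the €1,300 maximum, so no cap applies.

€469.20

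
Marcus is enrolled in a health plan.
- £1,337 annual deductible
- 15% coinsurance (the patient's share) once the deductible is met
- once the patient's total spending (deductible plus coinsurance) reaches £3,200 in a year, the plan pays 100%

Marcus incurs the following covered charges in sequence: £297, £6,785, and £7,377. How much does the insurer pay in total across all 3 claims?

Claim 1 — £297: entire amount goes to the deductible. Patient owes £297 (running OOP £297). Plan pays £297 − £297 = £0.
Claim 2 — £6,785: deductible takes £1,040, £5,745 remains; patient's 15% is £861.75. Cost to patient: £1,901.75. OOP to date £2,198.75. Insurer: £6,785 − £1,901.75 = £4,883.25.
Claim 3 — £7,377: deductible met; 15% of £7,377 = £1,106.55. That would push OOP to £3,305.30, over the £3,200 cap, so patient pays £3,200 − £2,198.75 = £1,001.25. Plan pays £7,377 − £1,001.25 = £6,375.75.
Insurer total = bills − patient's total = £14,459 − £3,200 = £11,259.

£11,259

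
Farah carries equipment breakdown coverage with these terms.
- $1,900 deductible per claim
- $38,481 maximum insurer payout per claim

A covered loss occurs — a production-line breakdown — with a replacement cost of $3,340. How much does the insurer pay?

$1,440

After the deductible, $3,340 − $1,900 = $1,440 remains.
That's under the $38,481 cap, so the insurer reimburses the full $1,440.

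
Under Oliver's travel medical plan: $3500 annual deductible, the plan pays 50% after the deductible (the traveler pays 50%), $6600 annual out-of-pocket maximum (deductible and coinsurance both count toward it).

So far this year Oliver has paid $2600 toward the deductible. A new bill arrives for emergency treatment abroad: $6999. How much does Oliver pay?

Deductible still to meet: $3500 − $2600 = $900.
After the $900 deductible portion, $6999 − $900 = $6099 is subject to coinsurance.
50% of $6099 = $3049.50 falls to the traveler.
So the traveler owes $900 + $3049.50 = $3949.50 before any cap.
Total out-of-pocket so far would be $2600 + $3949.50 = $6549.50, below the $6600 cap — no reduction.

$3949.50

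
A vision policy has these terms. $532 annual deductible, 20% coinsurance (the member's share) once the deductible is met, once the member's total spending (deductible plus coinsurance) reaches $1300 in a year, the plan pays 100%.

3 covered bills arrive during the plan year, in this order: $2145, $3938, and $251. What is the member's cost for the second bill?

Claim 1 ($2145): $532 to deductible, leaving $1613; member's 20% is $322.60. Member pays $854.60; OOP now $854.60.
Claim 2 ($3938): deductible met; 20% of $3938 = $787.60. Adding that to $854.60 gives $1642.20, past the $1300 cap; member pays only $1300 − $854.60 = $445.40.

$445.40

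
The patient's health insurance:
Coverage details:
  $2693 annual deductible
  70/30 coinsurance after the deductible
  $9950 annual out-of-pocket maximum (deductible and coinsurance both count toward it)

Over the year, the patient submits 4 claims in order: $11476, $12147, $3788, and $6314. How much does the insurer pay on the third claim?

$2810

Claim 1 — $11476: $2693 to deductible, leaving $8783; patient's 30% is $2634.90. Patient pays $5327.90; OOP now $5327.90. Plan pays $11476 − $5327.90 = $6148.10.
Claim 2 — $12147: 30% coinsurance on $12147 = $3644.10. Patient owes $3644.10 (running OOP $8972). Insurer: $12147 − $3644.10 = $8502.90.
Claim 3 — $3788: deductible already satisfied, so patient's share is 30% × $3788 = $1136.40. Adding that to $8972 gives $10108.40, past the $9950 cap; patient pays only $9950 − $8972 = $978. Insurer: $3788 − $978 = $2810.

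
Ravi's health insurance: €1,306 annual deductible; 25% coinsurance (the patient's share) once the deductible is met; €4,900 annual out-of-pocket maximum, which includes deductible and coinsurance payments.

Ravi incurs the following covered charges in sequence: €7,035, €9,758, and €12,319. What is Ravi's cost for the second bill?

€2,161.75

Claim 1 (€7,035): €1,306 to deductible, leaving €5,729; patient's 25% is €1,432.25. Patient pays €2,738.25; OOP now €2,738.25.
Claim 2 (€9,758): 25% coinsurance on €9,758 = €2,439.50. Adding that to €2,738.25 gives €5,177.75, past the €4,900 cap; patient pays only €4,900 − €2,738.25 = €2,161.75.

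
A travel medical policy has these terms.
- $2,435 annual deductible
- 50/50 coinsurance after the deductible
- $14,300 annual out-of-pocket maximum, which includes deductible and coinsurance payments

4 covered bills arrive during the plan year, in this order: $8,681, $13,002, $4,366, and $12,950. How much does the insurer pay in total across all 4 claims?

$24,699

Claim 1 ($8,681): $2,435 finishes the deductible; $6,246 goes to coinsurance; 50% of $6,246 = $3,123. Traveler owes $5,558 (running OOP $5,558). Insurer: $8,681 − $5,558 = $3,123.
Claim 2 ($13,002): 50% coinsurance on $13,002 = $6,501. Traveler pays $6,501; OOP now $12,059. Plan pays $13,002 − $6,501 = $6,501.
Claim 3 ($4,366): deductible met; 50% of $4,366 = $2,183. Traveler owes $2,183 (running OOP $14,242). Plan pays $4,366 − $2,183 = $2,183.
Claim 4 ($12,950): deductible met; 50% of $12,950 = $6,475. Adding that to $14,242 gives $20,717, past the $14,300 cap; traveler pays only $14,300 − $14,242 = $58. Insurer: $12,950 − $58 = $12,892.
Insurer total: $3,123 + $6,501 + $2,183 + $12,892 = $24,699.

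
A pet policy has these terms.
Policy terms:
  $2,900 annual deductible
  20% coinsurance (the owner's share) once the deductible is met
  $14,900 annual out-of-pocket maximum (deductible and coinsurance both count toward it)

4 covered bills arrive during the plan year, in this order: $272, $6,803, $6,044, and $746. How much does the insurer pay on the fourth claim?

$596.80

Claim 1 ($272): fully absorbed by the deductible. Owner owes $272 (running OOP $272). Plan pays $272 − $272 = $0.
Claim 2 ($6,803): $2,628 finishes the deductible; $4,175 goes to coinsurance; owner's 20% is $835. Owner pays $3,463; OOP now $3,735. Insurer: $6,803 − $3,463 = $3,340.
Claim 3 ($6,044): deductible met; 20% of $6,044 = $1,208.80. Owner owes $1,208.80 (running OOP $4,943.80). Insurer: $6,044 − $1,208.80 = $4,835.20.
Claim 4 ($746): 20% coinsurance on $746 = $149.20. Owner owes $149.20 (running OOP $5,093). Plan pays $746 − $149.20 = $596.80.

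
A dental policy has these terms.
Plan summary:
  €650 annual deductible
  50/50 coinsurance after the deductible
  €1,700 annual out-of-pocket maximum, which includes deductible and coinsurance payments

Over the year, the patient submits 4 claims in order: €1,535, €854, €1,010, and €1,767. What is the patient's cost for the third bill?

Claim 1 (€1,535): €650 finishes the deductible; €885 goes to coinsurance; coinsurance €885 × 50% = €442.50. Cost to patient: €1,092.50. OOP to date €1,092.50.
Claim 2 (€854): 50% coinsurance on €854 = €427. Patient owes €427 (running OOP €1,519.50).
Claim 3 (€1,010): deductible already satisfied, so patient's share is 50% × €1,010 = €505. OOP would hit €2,024.50 > €1,700, so the cap limits the patient to €1,700 − €1,519.50 = €180.50.

€180.50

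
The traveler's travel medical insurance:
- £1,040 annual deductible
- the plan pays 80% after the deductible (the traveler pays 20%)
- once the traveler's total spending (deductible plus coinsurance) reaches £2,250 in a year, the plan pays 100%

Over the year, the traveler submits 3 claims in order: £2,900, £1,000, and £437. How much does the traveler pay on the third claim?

£87.40

Claim 1 — £2,900: deductible takes £1,040, £1,860 remains; 20% of £1,860 = £372. Traveler owes £1,412 (running OOP £1,412).
Claim 2 — £1,000: deductible already satisfied, so traveler's share is 20% × £1,000 = £200. Traveler owes £200 (running OOP £1,612).
Claim 3 — £437: deductible met; 20% of £437 = £87.40. Cost to traveler: £87.40. OOP to date £1,699.40.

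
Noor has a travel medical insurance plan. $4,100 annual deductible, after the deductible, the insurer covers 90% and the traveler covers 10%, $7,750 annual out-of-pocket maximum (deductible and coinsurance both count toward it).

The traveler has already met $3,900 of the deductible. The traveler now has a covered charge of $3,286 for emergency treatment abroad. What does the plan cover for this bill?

$2,777.40

Remaining deductible: $4,100 − $3,900 = $200.
That leaves $3,286 − $200 = $3,086 for coinsurance.
10% of $3,086 = $308.60 falls to the traveler.
That puts the traveler's cost at $200 + $308.60 = $508.60 before any cap.
Cumulative spending $3,900 + $508.60 = $4,408.60 stays under the $7,750 maximum.
The insurer covers the remainder: $3,286 − $508.60 = $2,777.40.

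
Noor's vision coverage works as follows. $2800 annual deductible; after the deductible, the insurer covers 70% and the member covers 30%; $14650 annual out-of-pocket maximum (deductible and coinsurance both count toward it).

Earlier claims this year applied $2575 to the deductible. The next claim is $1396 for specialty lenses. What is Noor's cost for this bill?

Deductible still to meet: $2800 − $2575 = $225.
The remaining $1171 (= $1396 − $225) moves to coinsurance.
30% of $1171 = $351.30 falls to the member.
That puts the member's cost at $225 + $351.30 = $576.30 before any cap.
Cumulative spending $2575 + $576.30 = $3151.30 stays under the $14650 maximum.

$576.30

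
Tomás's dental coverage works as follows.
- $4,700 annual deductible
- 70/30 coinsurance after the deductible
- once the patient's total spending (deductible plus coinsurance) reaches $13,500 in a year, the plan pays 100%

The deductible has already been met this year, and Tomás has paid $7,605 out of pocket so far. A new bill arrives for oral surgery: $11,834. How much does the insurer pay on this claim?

With the deductible met, the entire $11,834 is subject to coinsurance.
Patient's 30% share of $11,834 is $3,550.20.
Year-to-date out-of-pocket becomes $7,605 + $3,550.20 = $11,155.20, still under the $13,500 maximum, so no cap applies.
Insurer pays the balance: $11,834 − $3,550.20 = $8,283.80.

$8,283.80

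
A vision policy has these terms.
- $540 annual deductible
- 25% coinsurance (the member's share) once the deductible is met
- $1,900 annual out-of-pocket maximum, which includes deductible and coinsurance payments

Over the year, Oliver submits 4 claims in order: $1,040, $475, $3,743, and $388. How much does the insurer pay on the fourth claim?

$291

#1 ($1,040): deductible takes $540, $500 remains; coinsurance $500 × 25% = $125. Member owes $665 (running OOP $665). Plan pays $1,040 − $665 = $375.
#2 ($475): deductible already satisfied, so member's share is 25% × $475 = $118.75. Cost to member: $118.75. OOP to date $783.75. Insurer: $475 − $118.75 = $356.25.
#3 ($3,743): deductible met; 25% of $3,743 = $935.75. Member owes $935.75 (running OOP $1,719.50). Plan pays $3,743 − $935.75 = $2,807.25.
#4 ($388): deductible already satisfied, so member's share is 25% × $388 = $97. Member owes $97 (running OOP $1,816.50). Insurer: $388 − $97 = $291.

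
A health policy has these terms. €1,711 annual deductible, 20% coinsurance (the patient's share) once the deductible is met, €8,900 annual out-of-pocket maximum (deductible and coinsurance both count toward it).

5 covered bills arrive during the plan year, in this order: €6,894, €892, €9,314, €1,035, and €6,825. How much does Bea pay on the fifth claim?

Bill 1, €6,894: €1,711 finishes the deductible; €5,183 goes to coinsurance; coinsurance €5,183 × 20% = €1,036.60. Patient pays €2,747.60; OOP now €2,747.60.
Bill 2, €892: 20% coinsurance on €892 = €178.40. Patient owes €178.40 (running OOP €2,926).
Bill 3, €9,314: deductible met; 20% of €9,314 = €1,862.80. Patient owes €1,862.80 (running OOP €4,788.80).
Bill 4, €1,035: deductible already satisfied, so patient's share is 20% × €1,035 = €207. Cost to patient: €207. OOP to date €4,995.80.
Bill 5, €6,825: 20% coinsurance on €6,825 = €1,365. Cost to patient: €1,365. OOP to date €6,360.80.

€1,365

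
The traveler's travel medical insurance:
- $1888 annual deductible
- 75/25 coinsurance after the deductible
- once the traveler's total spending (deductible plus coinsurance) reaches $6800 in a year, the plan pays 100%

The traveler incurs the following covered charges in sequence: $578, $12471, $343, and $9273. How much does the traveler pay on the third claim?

$85.75

Bill 1, $578: entire amount goes to the deductible. Traveler owes $578 (running OOP $578).
Bill 2, $12471: $1310 to deductible, leaving $11161; 25% of $11161 = $2790.25. Traveler pays $4100.25; OOP now $4678.25.
Bill 3, $343: deductible met; 25% of $343 = $85.75. Cost to traveler: $85.75. OOP to date $4764.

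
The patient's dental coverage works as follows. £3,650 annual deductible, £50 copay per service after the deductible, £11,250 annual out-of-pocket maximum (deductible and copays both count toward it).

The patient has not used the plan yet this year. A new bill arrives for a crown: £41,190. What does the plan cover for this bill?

£37,490

Deductible not yet touched, so the first £3,650 of the bill goes to the deductible.
After the £3,650 deductible portion, £41,190 − £3,650 = £37,540 is subject to the copay.
Copay on this service: £50.
Patient responsibility before any cap: £3,650 + £50 = £3,700.
Total out-of-pocket so far would be £0 + £3,700 = £3,700, below the £11,250 cap — no reduction.
The insurer covers the remainder: £41,190 − £3,700 = £37,490.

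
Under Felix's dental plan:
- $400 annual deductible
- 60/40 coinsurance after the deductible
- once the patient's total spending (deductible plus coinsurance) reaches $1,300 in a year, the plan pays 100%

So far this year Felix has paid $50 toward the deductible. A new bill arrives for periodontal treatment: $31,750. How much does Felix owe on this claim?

$1,250

Deductible still to meet: $400 − $50 = $350.
After the $350 deductible portion, $31,750 − $350 = $31,400 is subject to coinsurance.
40% of $31,400 = $12,560 falls to the patient.
That puts the patient's cost at $350 + $12,560 = $12,910 before any cap.
Year-to-date out-of-pocket would reach $50 + $12,910 = $12,960, above the $1,300 maximum, so the patient pays only $1,300 − $50 = $1,250.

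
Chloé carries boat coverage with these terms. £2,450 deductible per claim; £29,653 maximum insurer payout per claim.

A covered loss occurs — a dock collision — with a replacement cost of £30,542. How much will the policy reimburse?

Less the £2,450 deductible: £30,542 − £2,450 = £28,092.
£28,092 is within the £29,653 limit, so the insurer pays £28,092.

£28,092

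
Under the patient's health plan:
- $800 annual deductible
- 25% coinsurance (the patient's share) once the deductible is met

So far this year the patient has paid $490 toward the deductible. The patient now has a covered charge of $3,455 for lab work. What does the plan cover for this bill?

Remaining deductible: $800 − $490 = $310.
The remaining $3,145 (= $3,455 − $310) moves to coinsurance.
Coinsurance: $3,145 × 25% = $786.25.
So the patient owes $310 + $786.25 = $1,096.25.
The plan picks up $3,455 − $1,096.25 = $2,358.75.

$2,358.75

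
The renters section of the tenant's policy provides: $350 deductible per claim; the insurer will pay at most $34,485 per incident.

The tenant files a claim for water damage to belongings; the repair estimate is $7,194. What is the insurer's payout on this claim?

After the deductible, $7,194 − $350 = $6,844 remains.
That's under the $34,485 cap, so the insurer reimburses the full $6,844.

$6,844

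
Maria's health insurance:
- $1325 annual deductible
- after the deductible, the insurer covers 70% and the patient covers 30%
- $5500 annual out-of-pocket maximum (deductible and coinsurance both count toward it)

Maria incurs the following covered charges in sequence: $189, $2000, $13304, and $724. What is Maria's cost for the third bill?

$3915.80

Claim 1 ($189): all of it applies to the deductible. Patient owes $189 (running OOP $189).
Claim 2 ($2000): $1136 finishes the deductible; $864 goes to coinsurance; coinsurance $864 × 30% = $259.20. Patient owes $1395.20 (running OOP $1584.20).
Claim 3 ($13304): deductible met; 30% of $13304 = $3991.20. That would push OOP to $5575.40, over the $5500 cap, so patient pays $5500 − $1584.20 = $3915.80.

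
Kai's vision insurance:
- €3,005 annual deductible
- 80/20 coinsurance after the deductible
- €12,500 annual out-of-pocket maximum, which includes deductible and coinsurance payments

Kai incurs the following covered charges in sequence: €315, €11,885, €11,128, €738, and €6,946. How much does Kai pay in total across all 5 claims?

Claim 1 (€315): entire amount goes to the deductible. Member owes €315 (running OOP €315).
Claim 2 (€11,885): €2,690 finishes the deductible; €9,195 goes to coinsurance; member's 20% is €1,839. Cost to member: €4,529. OOP to date €4,844.
Claim 3 (€11,128): 20% coinsurance on €11,128 = €2,225.60. Member pays €2,225.60; OOP now €7,069.60.
Claim 4 (€738): deductible already satisfied, so member's share is 20% × €738 = €147.60. Member owes €147.60 (running OOP €7,217.20).
Claim 5 (€6,946): deductible already satisfied, so member's share is 20% × €6,946 = €1,389.20. Member owes €1,389.20 (running OOP €8,606.40).
Summing the member's payments: €315 + €4,529 + €2,225.60 + €147.60 + €1,389.20 = €8,606.40.

€8,606.40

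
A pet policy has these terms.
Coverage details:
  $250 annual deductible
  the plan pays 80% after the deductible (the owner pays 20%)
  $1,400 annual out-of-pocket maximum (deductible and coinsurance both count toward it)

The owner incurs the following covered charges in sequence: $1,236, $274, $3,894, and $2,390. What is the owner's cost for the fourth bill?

$119.20

#1 ($1,236): $250 to deductible, leaving $986; 20% of $986 = $197.20. Cost to owner: $447.20. OOP to date $447.20.
#2 ($274): 20% coinsurance on $274 = $54.80. Owner owes $54.80 (running OOP $502).
#3 ($3,894): deductible met; 20% of $3,894 = $778.80. Owner owes $778.80 (running OOP $1,280.80).
#4 ($2,390): 20% coinsurance on $2,390 = $478. That would push OOP to $1,758.80, over the $1,400 cap, so owner pays $1,400 − $1,280.80 = $119.20.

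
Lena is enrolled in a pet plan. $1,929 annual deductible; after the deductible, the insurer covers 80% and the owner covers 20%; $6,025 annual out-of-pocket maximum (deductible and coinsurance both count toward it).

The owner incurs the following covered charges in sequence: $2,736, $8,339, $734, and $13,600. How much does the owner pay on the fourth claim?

Bill 1, $2,736: $1,929 to deductible, leaving $807; 20% of $807 = $161.40. Owner pays $2,090.40; OOP now $2,090.40.
Bill 2, $8,339: deductible already satisfied, so owner's share is 20% × $8,339 = $1,667.80. Owner pays $1,667.80; OOP now $3,758.20.
Bill 3, $734: deductible already satisfied, so owner's share is 20% × $734 = $146.80. Owner pays $146.80; OOP now $3,905.
Bill 4, $13,600: deductible met; 20% of $13,600 = $2,720. OOP would hit $6,625 > $6,025, so the cap limits the owner to $6,025 − $3,905 = $2,120.

$2,120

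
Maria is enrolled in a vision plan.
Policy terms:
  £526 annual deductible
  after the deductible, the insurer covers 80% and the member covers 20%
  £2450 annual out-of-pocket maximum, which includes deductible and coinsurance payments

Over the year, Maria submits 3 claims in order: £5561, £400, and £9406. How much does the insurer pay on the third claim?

£8569

#1 (£5561): deductible takes £526, £5035 remains; coinsurance £5035 × 20% = £1007. Member pays £1533; OOP now £1533. Insurer: £5561 − £1533 = £4028.
#2 (£400): 20% coinsurance on £400 = £80. Cost to member: £80. OOP to date £1613. Insurer: £400 − £80 = £320.
#3 (£9406): deductible already satisfied, so member's share is 20% × £9406 = £1881.20. That would push OOP to £3494.20, over the £2450 cap, so member pays £2450 − £1613 = £837. Insurer: £9406 − £837 = £8569.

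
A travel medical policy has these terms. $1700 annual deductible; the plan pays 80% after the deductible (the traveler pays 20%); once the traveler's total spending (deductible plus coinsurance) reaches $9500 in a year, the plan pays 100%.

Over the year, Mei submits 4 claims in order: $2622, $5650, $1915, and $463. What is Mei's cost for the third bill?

$383

#1 ($2622): deductible takes $1700, $922 remains; coinsurance $922 × 20% = $184.40. Cost to traveler: $1884.40. OOP to date $1884.40.
#2 ($5650): deductible already satisfied, so traveler's share is 20% × $5650 = $1130. Traveler pays $1130; OOP now $3014.40.
#3 ($1915): deductible met; 20% of $1915 = $383. Cost to traveler: $383. OOP to date $3397.40.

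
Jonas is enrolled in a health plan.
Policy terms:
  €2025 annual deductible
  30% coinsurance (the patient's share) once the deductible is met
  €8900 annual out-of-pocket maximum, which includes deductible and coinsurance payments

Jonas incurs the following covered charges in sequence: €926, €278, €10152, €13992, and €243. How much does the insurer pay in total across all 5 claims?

Claim 1 — €926: entire amount goes to the deductible. Patient owes €926 (running OOP €926). Plan pays €926 − €926 = €0.
Claim 2 — €278: fully absorbed by the deductible. Cost to patient: €278. OOP to date €1204. Insurer: €278 − €278 = €0.
Claim 3 — €10152: €821 to deductible, leaving €9331; 30% of €9331 = €2799.30. Patient pays €3620.30; OOP now €4824.30. Insurer: €10152 − €3620.30 = €6531.70.
Claim 4 — €13992: 30% coinsurance on €13992 = €4197.60. Adding that to €4824.30 gives €9021.90, past the €8900 cap; patient pays only €8900 − €4824.30 = €4075.70. Plan pays €13992 − €4075.70 = €9916.30.
Claim 5 — €243: deductible met; 30% of €243 = €72.90. Adding that to €8900 gives €8972.90, past the €8900 cap; patient pays only €8900 − €8900 = €0. Plan pays €243 − €0 = €243.
Insurer total = bills − patient's total = €25591 − €8900 = €16691.

€16691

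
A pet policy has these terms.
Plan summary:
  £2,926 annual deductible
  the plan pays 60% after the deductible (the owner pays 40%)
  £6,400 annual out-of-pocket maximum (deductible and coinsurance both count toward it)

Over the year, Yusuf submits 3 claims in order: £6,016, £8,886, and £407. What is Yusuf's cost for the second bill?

£2,238

#1 (£6,016): £2,926 finishes the deductible; £3,090 goes to coinsurance; coinsurance £3,090 × 40% = £1,236. Owner pays £4,162; OOP now £4,162.
#2 (£8,886): 40% coinsurance on £8,886 = £3,554.40. That would push OOP to £7,716.40, over the £6,400 cap, so owner pays £6,400 − £4,162 = £2,238.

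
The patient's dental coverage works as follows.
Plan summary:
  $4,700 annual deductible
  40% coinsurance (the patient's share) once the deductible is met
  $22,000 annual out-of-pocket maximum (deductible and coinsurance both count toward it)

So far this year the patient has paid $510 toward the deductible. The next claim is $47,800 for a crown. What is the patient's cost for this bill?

$21,490

Remaining deductible: $4,700 − $510 = $4,190.
That leaves $47,800 − $4,190 = $43,610 for coinsurance.
Coinsurance: $43,610 × 40% = $17,444.
Patient responsibility before any cap: $4,190 + $17,444 = $21,634.
Year-to-date out-of-pocket would reach $510 + $21,634 = $22,144, above the $22,000 maximum, so the patient pays only $22,000 − $510 = $21,490.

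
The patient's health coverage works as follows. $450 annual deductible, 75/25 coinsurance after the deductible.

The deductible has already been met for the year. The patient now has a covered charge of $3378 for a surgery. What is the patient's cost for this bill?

$844.50

With the deductible met, the entire $3378 is subject to coinsurance.
25% of $3378 = $844.50 falls to the patient.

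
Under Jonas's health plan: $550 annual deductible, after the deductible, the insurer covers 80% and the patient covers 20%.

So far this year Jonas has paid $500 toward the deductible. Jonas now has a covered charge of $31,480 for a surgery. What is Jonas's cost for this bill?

$500 of the $550 deductible is already met, leaving $50.
After the $50 deductible portion, $31,480 − $50 = $31,430 is subject to coinsurance.
Patient's 20% share of $31,430 is $6,286.
That puts the patient's cost at $50 + $6,286 = $6,336.

$6,336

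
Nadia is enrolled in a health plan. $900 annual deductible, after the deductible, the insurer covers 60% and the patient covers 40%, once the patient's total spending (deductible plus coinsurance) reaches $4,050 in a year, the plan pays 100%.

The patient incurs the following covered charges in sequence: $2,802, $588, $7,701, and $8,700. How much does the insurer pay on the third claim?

$5,547

Bill 1, $2,802: deductible takes $900, $1,902 remains; coinsurance $1,902 × 40% = $760.80. Patient pays $1,660.80; OOP now $1,660.80. Plan pays $2,802 − $1,660.80 = $1,141.20.
Bill 2, $588: deductible met; 40% of $588 = $235.20. Patient pays $235.20; OOP now $1,896. Insurer: $588 − $235.20 = $352.80.
Bill 3, $7,701: deductible met; 40% of $7,701 = $3,080.40. OOP would hit $4,976.40 > $4,050, so the cap limits the patient to $4,050 − $1,896 = $2,154. Plan pays $7,701 − $2,154 = $5,547.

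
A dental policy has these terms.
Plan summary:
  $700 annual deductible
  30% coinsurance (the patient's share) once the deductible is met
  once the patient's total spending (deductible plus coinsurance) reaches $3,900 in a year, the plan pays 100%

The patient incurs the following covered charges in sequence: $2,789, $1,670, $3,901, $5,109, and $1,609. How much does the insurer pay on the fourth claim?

Claim 1 — $2,789: deductible takes $700, $2,089 remains; patient's 30% is $626.70. Cost to patient: $1,326.70. OOP to date $1,326.70. Insurer: $2,789 − $1,326.70 = $1,462.30.
Claim 2 — $1,670: deductible already satisfied, so patient's share is 30% × $1,670 = $501. Patient pays $501; OOP now $1,827.70. Insurer: $1,670 − $501 = $1,169.
Claim 3 — $3,901: deductible already satisfied, so patient's share is 30% × $3,901 = $1,170.30. Patient pays $1,170.30; OOP now $2,998. Insurer: $3,901 − $1,170.30 = $2,730.70.
Claim 4 — $5,109: deductible already satisfied, so patient's share is 30% × $5,109 = $1,532.70. OOP would hit $4,530.70 > $3,900, so the cap limits the patient to $3,900 − $2,998 = $902. Insurer: $5,109 − $902 = $4,207.

$4,207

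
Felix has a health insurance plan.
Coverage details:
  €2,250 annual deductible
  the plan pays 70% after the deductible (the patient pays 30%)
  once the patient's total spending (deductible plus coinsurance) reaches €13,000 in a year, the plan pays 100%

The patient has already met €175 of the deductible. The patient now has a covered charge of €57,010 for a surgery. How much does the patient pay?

€12,825

Deductible still to meet: €2,250 − €175 = €2,075.
That leaves €57,010 − €2,075 = €54,935 for coinsurance.
Patient's 30% share of €54,935 is €16,480.50.
That puts the patient's cost at €2,075 + €16,480.50 = €18,555.50 before any cap.
Adding €18,555.50 to the €175 already spent would give €18,730.50, which exceeds the €13,000 cap; the patient pays just €13,000 − €175 = €12,825.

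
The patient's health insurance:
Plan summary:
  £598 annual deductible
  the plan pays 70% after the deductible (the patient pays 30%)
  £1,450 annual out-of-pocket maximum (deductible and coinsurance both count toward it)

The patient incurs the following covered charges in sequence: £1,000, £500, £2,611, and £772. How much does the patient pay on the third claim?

Claim 1 — £1,000: £598 finishes the deductible; £402 goes to coinsurance; patient's 30% is £120.60. Patient pays £718.60; OOP now £718.60.
Claim 2 — £500: 30% coinsurance on £500 = £150. Cost to patient: £150. OOP to date £868.60.
Claim 3 — £2,611: deductible met; 30% of £2,611 = £783.30. OOP would hit £1,651.90 > £1,450, so the cap limits the patient to £1,450 − £868.60 = £581.40.

£581.40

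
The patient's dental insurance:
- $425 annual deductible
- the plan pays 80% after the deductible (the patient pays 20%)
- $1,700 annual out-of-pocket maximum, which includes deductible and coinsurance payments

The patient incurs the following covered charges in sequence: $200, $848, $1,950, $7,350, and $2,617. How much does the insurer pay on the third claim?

$1,560

Claim 1 — $200: fully absorbed by the deductible. Patient pays $200; OOP now $200. Plan pays $200 − $200 = $0.
Claim 2 — $848: $225 finishes the deductible; $623 goes to coinsurance; 20% of $623 = $124.60. Patient owes $349.60 (running OOP $549.60). Plan pays $848 − $349.60 = $498.40.
Claim 3 — $1,950: deductible already satisfied, so patient's share is 20% × $1,950 = $390. Cost to patient: $390. OOP to date $939.60. Plan pays $1,950 − $390 = $1,560.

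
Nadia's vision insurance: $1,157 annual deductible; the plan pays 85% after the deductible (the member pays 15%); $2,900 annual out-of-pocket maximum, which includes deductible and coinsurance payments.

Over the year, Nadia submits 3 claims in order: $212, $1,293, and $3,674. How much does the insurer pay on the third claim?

$3,122.90

#1 ($212): all of it applies to the deductible. Member owes $212 (running OOP $212). Plan pays $212 − $212 = $0.
#2 ($1,293): $945 finishes the deductible; $348 goes to coinsurance; 15% of $348 = $52.20. Member owes $997.20 (running OOP $1,209.20). Insurer: $1,293 − $997.20 = $295.80.
#3 ($3,674): 15% coinsurance on $3,674 = $551.10. Member owes $551.10 (running OOP $1,760.30). Insurer: $3,674 − $551.10 = $3,122.90.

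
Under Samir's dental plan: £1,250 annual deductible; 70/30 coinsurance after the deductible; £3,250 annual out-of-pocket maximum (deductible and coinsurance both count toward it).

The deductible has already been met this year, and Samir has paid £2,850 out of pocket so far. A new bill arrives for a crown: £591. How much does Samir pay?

£177.30

The deductible is already satisfied, so the full bill goes to coinsurance.
Coinsurance: £591 × 30% = £177.30.
Total out-of-pocket so far would be £2,850 + £177.30 = £3,027.30, below the £3,250 cap — no reduction.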